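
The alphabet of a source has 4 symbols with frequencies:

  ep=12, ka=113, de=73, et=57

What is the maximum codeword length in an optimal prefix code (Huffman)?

3

Merge the two lowest-weight nodes at each step:
merge ep(12) and et(57): 69
merge 69 and de(73): 142
merge ka(113) and 142: 255
Maximum depth reached is 3.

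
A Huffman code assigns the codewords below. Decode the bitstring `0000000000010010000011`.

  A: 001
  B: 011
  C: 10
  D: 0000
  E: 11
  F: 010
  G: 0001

Read left to right; each codeword is recognised as soon as it completes (prefix code):
  0000→D | 0000→D | 0001→G | 001→A | 0000→D | 011→B
Decoded message: DDGADB

DDGADB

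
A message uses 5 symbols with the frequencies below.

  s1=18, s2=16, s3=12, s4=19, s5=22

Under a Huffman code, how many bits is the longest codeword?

Merge the two lowest-weight nodes at each step:
merge s3(12) and s2(16): 28
merge s1(18) and s4(19): 37
merge s5(22) and 28: 50
merge 37 and 50: 87
The rarest symbols sit at the bottom; the longest codeword is 3 bits.

3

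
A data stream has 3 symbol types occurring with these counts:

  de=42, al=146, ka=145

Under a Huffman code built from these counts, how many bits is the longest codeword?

2

Merge the two lowest-weight nodes at each step:
combine de(42), ka(145) → 187
combine al(146), 187 → 333
The first pair merged (de, ka) ends up deepest, at depth 2.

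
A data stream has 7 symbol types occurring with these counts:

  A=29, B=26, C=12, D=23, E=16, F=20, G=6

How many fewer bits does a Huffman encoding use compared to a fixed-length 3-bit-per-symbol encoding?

37

Fixed-length: 3 bits × 132 symbols = 396 bits.
Huffman merges:
G(6) + C(12) → 18
E(16) + 18 → 34
F(20) + D(23) → 43
B(26) + A(29) → 55
34 + 43 → 77
55 + 77 → 132
Huffman total = 18 + 34 + 43 + 55 + 77 + 132 = 359 bits.
Saving = 396 − 359 = 37 bits.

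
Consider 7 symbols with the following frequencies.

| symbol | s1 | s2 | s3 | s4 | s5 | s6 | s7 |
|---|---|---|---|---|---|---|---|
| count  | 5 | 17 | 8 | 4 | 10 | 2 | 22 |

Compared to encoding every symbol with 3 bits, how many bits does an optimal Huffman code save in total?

33

Fixed-length: 3 bits × 68 symbols = 204 bits.
Huffman merges:
merge s6(2) and s4(4): 6
merge s1(5) and 6: 11
merge s3(8) and s5(10): 18
merge 11 and s2(17): 28
merge 18 and s7(22): 40
merge 28 and 40: 68
Huffman total = 6 + 11 + 18 + 28 + 40 + 68 = 171 bits.
Saving = 204 − 171 = 33 bits.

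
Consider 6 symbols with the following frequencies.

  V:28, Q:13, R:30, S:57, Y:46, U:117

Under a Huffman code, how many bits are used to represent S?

Repeatedly merge the two smallest:
combine Q(13), V(28) → 41
combine R(30), 41 → 71
combine Y(46), S(57) → 103
combine 71, 103 → 174
combine U(117), 174 → 291
S sits 3 levels below the root, so its codeword is 3 bits.

3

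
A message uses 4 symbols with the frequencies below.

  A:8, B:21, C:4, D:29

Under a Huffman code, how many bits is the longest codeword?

3

Merge the two lowest-weight nodes at each step:
C(4) + A(8) → 12
12 + B(21) → 33
D(29) + 33 → 62
Maximum depth reached is 3.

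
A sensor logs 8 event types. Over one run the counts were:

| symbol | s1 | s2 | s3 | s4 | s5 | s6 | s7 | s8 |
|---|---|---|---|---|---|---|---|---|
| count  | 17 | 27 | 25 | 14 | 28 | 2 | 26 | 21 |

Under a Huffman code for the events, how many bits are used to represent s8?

Repeatedly merge the two smallest:
combine s6(2), s4(14) → 16
combine 16, s1(17) → 33
combine s8(21), s3(25) → 46
combine s7(26), s2(27) → 53
combine s5(28), 33 → 61
combine 46, 53 → 99
combine 61, 99 → 160
The subtree containing s8 is merged 3 times, so code length = 3.

3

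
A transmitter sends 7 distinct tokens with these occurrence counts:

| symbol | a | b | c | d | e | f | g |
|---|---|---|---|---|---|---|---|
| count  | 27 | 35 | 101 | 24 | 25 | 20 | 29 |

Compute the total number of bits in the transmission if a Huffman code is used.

677

Build the Huffman tree bottom-up:
f(20) + d(24) → 44
e(25) + a(27) → 52
g(29) + b(35) → 64
44 + 52 → 96
64 + 96 → 160
c(101) + 160 → 261
The encoded length is the sum of every internal node's weight: 44 + 52 + 64 + 96 + 160 + 261 = 677 bits.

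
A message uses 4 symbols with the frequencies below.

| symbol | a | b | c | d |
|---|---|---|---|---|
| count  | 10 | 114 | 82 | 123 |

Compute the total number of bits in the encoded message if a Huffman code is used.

Build the Huffman tree bottom-up:
combine a(10), c(82) → 92
combine 92, b(114) → 206
combine d(123), 206 → 329
The encoded length is the sum of every internal node's weight: 92 + 206 + 329 = 627 bits.

627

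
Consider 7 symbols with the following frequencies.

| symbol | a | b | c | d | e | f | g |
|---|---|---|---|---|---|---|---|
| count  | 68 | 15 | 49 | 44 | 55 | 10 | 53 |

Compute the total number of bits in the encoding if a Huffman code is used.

784

Build the Huffman tree bottom-up:
combine f(10), b(15) → 25
combine 25, d(44) → 69
combine c(49), g(53) → 102
combine e(55), a(68) → 123
combine 69, 102 → 171
combine 123, 171 → 294
Each symbol's bit-cost is frequency × depth; summing gives 784 bits (equivalently 25 + 69 + 102 + 123 + 171 + 294).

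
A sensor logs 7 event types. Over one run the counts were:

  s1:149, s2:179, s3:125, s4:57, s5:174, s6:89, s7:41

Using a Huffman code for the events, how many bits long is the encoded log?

2187

Merge the two smallest weights repeatedly:
merge s7(41) and s4(57): 98
merge s6(89) and 98: 187
merge s3(125) and s1(149): 274
merge s5(174) and s2(179): 353
merge 187 and 274: 461
merge 353 and 461: 814
Each symbol's bit-cost is frequency × depth; summing gives 2187 bits (equivalently 98 + 187 + 274 + 353 + 461 + 814).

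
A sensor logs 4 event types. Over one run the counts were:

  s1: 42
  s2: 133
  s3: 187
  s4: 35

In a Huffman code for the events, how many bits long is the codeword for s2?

Build the tree from the bottom:
s4(35) + s1(42) → 77
77 + s2(133) → 210
s3(187) + 210 → 397
s2 sits 2 levels below the root, so its codeword is 2 bits.

2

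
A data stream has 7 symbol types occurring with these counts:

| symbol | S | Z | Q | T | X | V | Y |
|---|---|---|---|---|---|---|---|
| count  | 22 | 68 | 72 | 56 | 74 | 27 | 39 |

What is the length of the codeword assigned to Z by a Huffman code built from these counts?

Huffman merges, smallest pair first:
merge S(22) and V(27): 49
merge Y(39) and 49: 88
merge T(56) and Z(68): 124
merge Q(72) and X(74): 146
merge 88 and 124: 212
merge 146 and 212: 358
Z sits 3 levels below the root, so its codeword is 3 bits.

3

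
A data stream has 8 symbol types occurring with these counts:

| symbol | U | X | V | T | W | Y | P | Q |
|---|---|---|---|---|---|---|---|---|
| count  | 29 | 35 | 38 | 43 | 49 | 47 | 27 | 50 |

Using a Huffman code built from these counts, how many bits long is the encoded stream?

Merge the two smallest weights repeatedly:
merge P(27) and U(29): 56
merge X(35) and V(38): 73
merge T(43) and Y(47): 90
merge W(49) and Q(50): 99
merge 56 and 73: 129
merge 90 and 99: 189
merge 129 and 189: 318
Each symbol's bit-cost is frequency × depth; summing gives 954 bits (equivalently 56 + 73 + 90 + 99 + 129 + 189 + 318).

954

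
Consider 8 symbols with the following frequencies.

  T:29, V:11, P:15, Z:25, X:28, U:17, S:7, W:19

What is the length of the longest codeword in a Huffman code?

4

Merge the two lowest-weight nodes at each step:
merge S(7) and V(11): 18
merge P(15) and U(17): 32
merge 18 and W(19): 37
merge Z(25) and X(28): 53
merge T(29) and 32: 61
merge 37 and 53: 90
merge 61 and 90: 151
Maximum depth reached is 4.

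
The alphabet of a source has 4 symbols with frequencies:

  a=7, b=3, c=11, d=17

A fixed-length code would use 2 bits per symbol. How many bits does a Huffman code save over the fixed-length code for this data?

Fixed-length: 2 bits × 38 symbols = 76 bits.
Huffman merges:
b(3) + a(7) → 10
10 + c(11) → 21
d(17) + 21 → 38
Huffman total = 10 + 21 + 38 = 69 bits.
Saving = 76 − 69 = 7 bits.

7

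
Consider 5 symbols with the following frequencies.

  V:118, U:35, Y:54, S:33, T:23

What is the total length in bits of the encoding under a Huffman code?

Greedily combine the two least-frequent nodes:
combine T(23), S(33) → 56
combine U(35), Y(54) → 89
combine 56, 89 → 145
combine V(118), 145 → 263
Each symbol's bit-cost is frequency × depth; summing gives 553 bits (equivalently 56 + 89 + 145 + 263).

553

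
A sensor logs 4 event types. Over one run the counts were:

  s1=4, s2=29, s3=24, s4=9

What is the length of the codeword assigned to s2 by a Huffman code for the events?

Repeatedly merge the two smallest:
s1(4) + s4(9) → 13
13 + s3(24) → 37
s2(29) + 37 → 66
s2 is merged only at the final step, so code length = 1.

1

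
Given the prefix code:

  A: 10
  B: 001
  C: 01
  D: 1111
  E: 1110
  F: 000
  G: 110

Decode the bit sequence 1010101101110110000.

AAAGEGF

Read left to right; each codeword is recognised as soon as it completes (prefix code):
  10→A | 10→A | 10→A | 110→G | 1110→E | 110→G | 000→F
Decoded message: AAAGEGF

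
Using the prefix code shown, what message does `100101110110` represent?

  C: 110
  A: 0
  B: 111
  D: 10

Read left to right; each codeword is recognised as soon as it completes (prefix code):
  10→D | 0→A | 10→D | 111→B | 0→A | 110→C
Decoded message: DADBAC

DADBAC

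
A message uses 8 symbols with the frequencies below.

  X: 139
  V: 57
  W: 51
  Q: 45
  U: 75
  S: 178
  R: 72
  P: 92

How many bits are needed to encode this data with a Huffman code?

Greedily combine the two least-frequent nodes:
combine Q(45), W(51) → 96
combine V(57), R(72) → 129
combine U(75), P(92) → 167
combine 96, 129 → 225
combine X(139), 167 → 306
combine S(178), 225 → 403
combine 306, 403 → 709
Total encoded bits = sum of merged weights = 96 + 129 + 167 + 225 + 306 + 403 + 709 = 2035.

2035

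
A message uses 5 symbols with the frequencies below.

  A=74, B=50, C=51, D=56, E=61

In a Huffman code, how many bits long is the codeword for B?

Huffman merges, smallest pair first:
merge B(50) and C(51): 101
merge D(56) and E(61): 117
merge A(74) and 101: 175
merge 117 and 175: 292
B's leaf is at depth 3, giving a 3-bit codeword.

3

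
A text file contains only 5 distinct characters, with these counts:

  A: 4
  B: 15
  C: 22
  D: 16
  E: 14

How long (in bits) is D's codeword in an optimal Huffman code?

Build the tree from the bottom:
combine A(4), E(14) → 18
combine B(15), D(16) → 31
combine 18, C(22) → 40
combine 31, 40 → 71
D's leaf is at depth 2, giving a 2-bit codeword.

2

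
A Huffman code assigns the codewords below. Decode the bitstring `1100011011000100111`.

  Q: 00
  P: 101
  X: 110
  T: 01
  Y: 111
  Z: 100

Read left to right; each codeword is recognised as soon as it completes (prefix code):
  110→X | 00→Q | 110→X | 110→X | 00→Q | 100→Z | 111→Y
Decoded message: XQXXQZY

XQXXQZY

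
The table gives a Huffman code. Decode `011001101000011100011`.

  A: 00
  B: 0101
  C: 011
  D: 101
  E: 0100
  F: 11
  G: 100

Read left to right; each codeword is recognised as soon as it completes (prefix code):
  011→C | 00→A | 11→F | 0100→E | 00→A | 11→F | 100→G | 011→C
Decoded message: CAFEAFGC

CAFEAFGC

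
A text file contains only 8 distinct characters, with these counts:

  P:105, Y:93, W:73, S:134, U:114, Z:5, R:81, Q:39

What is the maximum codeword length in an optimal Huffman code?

Merge the two lowest-weight nodes at each step:
merge Z(5) and Q(39): 44
merge 44 and W(73): 117
merge R(81) and Y(93): 174
merge P(105) and U(114): 219
merge 117 and S(134): 251
merge 174 and 219: 393
merge 251 and 393: 644
The first pair merged (Z, Q) ends up deepest, at depth 4.

4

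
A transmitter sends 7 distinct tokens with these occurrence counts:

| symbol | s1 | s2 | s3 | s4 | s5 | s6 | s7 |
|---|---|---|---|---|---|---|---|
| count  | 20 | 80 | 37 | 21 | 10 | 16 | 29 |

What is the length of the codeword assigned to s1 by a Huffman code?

Build the tree from the bottom:
combine s5(10), s6(16) → 26
combine s1(20), s4(21) → 41
combine 26, s7(29) → 55
combine s3(37), 41 → 78
combine 55, 78 → 133
combine s2(80), 133 → 213
The subtree containing s1 is merged 4 times, so code length = 4.

4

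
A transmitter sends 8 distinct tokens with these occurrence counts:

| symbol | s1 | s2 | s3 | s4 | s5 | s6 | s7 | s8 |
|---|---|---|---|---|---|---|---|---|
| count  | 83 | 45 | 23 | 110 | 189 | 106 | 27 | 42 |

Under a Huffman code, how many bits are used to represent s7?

Huffman merges, smallest pair first:
combine s3(23), s7(27) → 50
combine s8(42), s2(45) → 87
combine 50, s1(83) → 133
combine 87, s6(106) → 193
combine s4(110), 133 → 243
combine s5(189), 193 → 382
combine 243, 382 → 625
s7's leaf is at depth 4, giving a 4-bit codeword.

4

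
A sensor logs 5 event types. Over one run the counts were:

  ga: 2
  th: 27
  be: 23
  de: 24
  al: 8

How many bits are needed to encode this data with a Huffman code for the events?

Merge the two smallest weights repeatedly:
combine ga(2), al(8) → 10
combine 10, be(23) → 33
combine de(24), th(27) → 51
combine 33, 51 → 84
Total encoded bits = sum of merged weights = 10 + 33 + 51 + 84 = 178.

178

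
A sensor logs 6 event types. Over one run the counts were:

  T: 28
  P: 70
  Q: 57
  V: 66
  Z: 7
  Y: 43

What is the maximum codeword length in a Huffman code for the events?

Merge the two lowest-weight nodes at each step:
Z(7) + T(28) → 35
35 + Y(43) → 78
Q(57) + V(66) → 123
P(70) + 78 → 148
123 + 148 → 271
Maximum depth reached is 4.

4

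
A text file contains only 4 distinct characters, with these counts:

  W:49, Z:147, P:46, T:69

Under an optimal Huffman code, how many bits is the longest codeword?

3

Merge the two lowest-weight nodes at each step:
merge P(46) and W(49): 95
merge T(69) and 95: 164
merge Z(147) and 164: 311
Maximum depth reached is 3.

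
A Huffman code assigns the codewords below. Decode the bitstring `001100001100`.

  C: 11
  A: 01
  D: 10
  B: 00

BCBBCB

Read left to right; each codeword is recognised as soon as it completes (prefix code):
  00→B | 11→C | 00→B | 00→B | 11→C | 00→B
Decoded message: BCBBCB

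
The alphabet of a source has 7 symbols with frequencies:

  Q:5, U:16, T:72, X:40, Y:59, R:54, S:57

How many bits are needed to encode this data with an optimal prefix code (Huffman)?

Build the Huffman tree bottom-up:
combine Q(5), U(16) → 21
combine 21, X(40) → 61
combine R(54), S(57) → 111
combine Y(59), 61 → 120
combine T(72), 111 → 183
combine 120, 183 → 303
Total encoded bits = sum of merged weights = 21 + 61 + 111 + 120 + 183 + 303 = 799.

799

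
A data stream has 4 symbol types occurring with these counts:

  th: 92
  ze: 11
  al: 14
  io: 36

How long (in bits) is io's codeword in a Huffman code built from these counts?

2

Huffman merges, smallest pair first:
ze(11) + al(14) → 25
25 + io(36) → 61
61 + th(92) → 153
io's leaf is at depth 2, giving a 2-bit codeword.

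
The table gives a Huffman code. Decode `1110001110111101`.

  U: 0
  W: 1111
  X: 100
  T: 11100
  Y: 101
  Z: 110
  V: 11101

Read left to right; each codeword is recognised as soon as it completes (prefix code):
  11100→T | 0→U | 11101→V | 11101→V
Decoded message: TUVV

TUVV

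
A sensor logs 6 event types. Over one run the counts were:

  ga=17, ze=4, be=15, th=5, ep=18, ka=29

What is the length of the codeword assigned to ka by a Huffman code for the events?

Huffman merges, smallest pair first:
ze(4) + th(5) → 9
9 + be(15) → 24
ga(17) + ep(18) → 35
24 + ka(29) → 53
35 + 53 → 88
ka sits 2 levels below the root, so its codeword is 2 bits.

2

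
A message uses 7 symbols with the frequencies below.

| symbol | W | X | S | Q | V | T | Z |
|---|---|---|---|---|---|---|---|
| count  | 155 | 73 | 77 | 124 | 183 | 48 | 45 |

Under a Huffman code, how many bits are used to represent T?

Repeatedly merge the two smallest:
Z(45) + T(48) → 93
X(73) + S(77) → 150
93 + Q(124) → 217
150 + W(155) → 305
V(183) + 217 → 400
305 + 400 → 705
The subtree containing T is merged 4 times, so code length = 4.

4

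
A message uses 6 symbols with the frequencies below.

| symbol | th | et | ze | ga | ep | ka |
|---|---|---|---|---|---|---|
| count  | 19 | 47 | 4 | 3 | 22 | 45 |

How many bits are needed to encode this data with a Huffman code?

Merge the two smallest weights repeatedly:
merge ga(3) and ze(4): 7
merge 7 and th(19): 26
merge ep(22) and 26: 48
merge ka(45) and et(47): 92
merge 48 and 92: 140
The encoded length is the sum of every internal node's weight: 7 + 26 + 48 + 92 + 140 = 313 bits.

313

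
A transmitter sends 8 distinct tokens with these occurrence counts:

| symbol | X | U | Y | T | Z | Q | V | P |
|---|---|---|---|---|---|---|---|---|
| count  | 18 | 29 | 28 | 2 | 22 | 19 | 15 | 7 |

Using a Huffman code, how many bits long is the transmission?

Merge the two smallest weights repeatedly:
merge T(2) and P(7): 9
merge 9 and V(15): 24
merge X(18) and Q(19): 37
merge Z(22) and 24: 46
merge Y(28) and U(29): 57
merge 37 and 46: 83
merge 57 and 83: 140
The encoded length is the sum of every internal node's weight: 9 + 24 + 37 + 46 + 57 + 83 + 140 = 396 bits.

396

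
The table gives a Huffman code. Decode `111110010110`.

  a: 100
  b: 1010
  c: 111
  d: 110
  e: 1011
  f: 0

cdfef

Read left to right; each codeword is recognised as soon as it completes (prefix code):
  111→c | 110→d | 0→f | 1011→e | 0→f
Decoded message: cdfef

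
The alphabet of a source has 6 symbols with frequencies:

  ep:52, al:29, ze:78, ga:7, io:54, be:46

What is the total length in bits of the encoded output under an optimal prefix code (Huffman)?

650

Greedily combine the two least-frequent nodes:
merge ga(7) and al(29): 36
merge 36 and be(46): 82
merge ep(52) and io(54): 106
merge ze(78) and 82: 160
merge 106 and 160: 266
The encoded length is the sum of every internal node's weight: 36 + 82 + 106 + 160 + 266 = 650 bits.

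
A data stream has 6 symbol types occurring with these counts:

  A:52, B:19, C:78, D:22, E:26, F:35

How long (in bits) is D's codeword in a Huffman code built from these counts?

Repeatedly merge the two smallest:
combine B(19), D(22) → 41
combine E(26), F(35) → 61
combine 41, A(52) → 93
combine 61, C(78) → 139
combine 93, 139 → 232
D sits 3 levels below the root, so its codeword is 3 bits.

3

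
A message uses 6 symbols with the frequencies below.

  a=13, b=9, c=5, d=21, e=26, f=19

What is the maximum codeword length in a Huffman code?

4

Merge the two lowest-weight nodes at each step:
combine c(5), b(9) → 14
combine a(13), 14 → 27
combine f(19), d(21) → 40
combine e(26), 27 → 53
combine 40, 53 → 93
The rarest symbols sit at the bottom; the longest codeword is 4 bits.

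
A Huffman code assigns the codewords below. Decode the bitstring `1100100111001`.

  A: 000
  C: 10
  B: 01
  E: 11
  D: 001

EDDED

Read left to right; each codeword is recognised as soon as it completes (prefix code):
  11→E | 001→D | 001→D | 11→E | 001→D
Decoded message: EDDED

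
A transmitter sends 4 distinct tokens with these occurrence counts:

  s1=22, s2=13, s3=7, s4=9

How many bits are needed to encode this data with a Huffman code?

96

Greedily combine the two least-frequent nodes:
s3(7) + s4(9) → 16
s2(13) + 16 → 29
s1(22) + 29 → 51
The encoded length is the sum of every internal node's weight: 16 + 29 + 51 = 96 bits.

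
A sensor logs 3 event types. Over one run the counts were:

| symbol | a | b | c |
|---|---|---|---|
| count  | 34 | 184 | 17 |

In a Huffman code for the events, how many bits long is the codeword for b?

Repeatedly merge the two smallest:
c(17) + a(34) → 51
51 + b(184) → 235
b is a child of the root — depth 1, so its codeword is a single bit.

1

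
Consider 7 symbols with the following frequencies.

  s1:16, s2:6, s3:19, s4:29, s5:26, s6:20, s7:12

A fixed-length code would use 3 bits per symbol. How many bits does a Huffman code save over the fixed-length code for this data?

37

Fixed-length: 3 bits × 128 symbols = 384 bits.
Huffman merges:
combine s2(6), s7(12) → 18
combine s1(16), 18 → 34
combine s3(19), s6(20) → 39
combine s5(26), s4(29) → 55
combine 34, 39 → 73
combine 55, 73 → 128
Huffman total = 18 + 34 + 39 + 55 + 73 + 128 = 347 bits.
Saving = 384 − 347 = 37 bits.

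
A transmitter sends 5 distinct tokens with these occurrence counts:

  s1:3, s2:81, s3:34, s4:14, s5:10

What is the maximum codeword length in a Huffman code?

Merge the two lowest-weight nodes at each step:
combine s1(3), s5(10) → 13
combine 13, s4(14) → 27
combine 27, s3(34) → 61
combine 61, s2(81) → 142
The first pair merged (s1, s5) ends up deepest, at depth 4.

4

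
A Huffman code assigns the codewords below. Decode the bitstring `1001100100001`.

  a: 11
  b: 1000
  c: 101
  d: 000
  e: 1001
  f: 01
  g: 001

eedf

Read left to right; each codeword is recognised as soon as it completes (prefix code):
  1001→e | 1001→e | 000→d | 01→f
Decoded message: eedf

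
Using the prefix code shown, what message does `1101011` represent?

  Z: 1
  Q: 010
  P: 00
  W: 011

ZZQZZ

Read left to right; each codeword is recognised as soon as it completes (prefix code):
  1→Z | 1→Z | 010→Q | 1→Z | 1→Z
Decoded message: ZZQZZ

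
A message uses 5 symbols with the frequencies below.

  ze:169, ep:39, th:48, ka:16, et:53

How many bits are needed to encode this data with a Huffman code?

Build the Huffman tree bottom-up:
ka(16) + ep(39) → 55
th(48) + et(53) → 101
55 + 101 → 156
156 + ze(169) → 325
Total encoded bits = sum of merged weights = 55 + 101 + 156 + 325 = 637.

637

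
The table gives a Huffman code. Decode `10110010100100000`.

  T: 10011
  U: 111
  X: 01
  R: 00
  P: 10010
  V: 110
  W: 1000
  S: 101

Read left to right; each codeword is recognised as soon as it completes (prefix code):
  101→S | 10010→P | 10010→P | 00→R | 00→R
Decoded message: SPPRR

SPPRR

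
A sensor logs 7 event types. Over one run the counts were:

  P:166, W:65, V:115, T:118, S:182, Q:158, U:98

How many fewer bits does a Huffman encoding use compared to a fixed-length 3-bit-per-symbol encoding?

185

Fixed-length: 3 bits × 902 symbols = 2706 bits.
Huffman merges:
W(65) + U(98) → 163
V(115) + T(118) → 233
Q(158) + 163 → 321
P(166) + S(182) → 348
233 + 321 → 554
348 + 554 → 902
Huffman total = 163 + 233 + 321 + 348 + 554 + 902 = 2521 bits.
Saving = 2706 − 2521 = 185 bits.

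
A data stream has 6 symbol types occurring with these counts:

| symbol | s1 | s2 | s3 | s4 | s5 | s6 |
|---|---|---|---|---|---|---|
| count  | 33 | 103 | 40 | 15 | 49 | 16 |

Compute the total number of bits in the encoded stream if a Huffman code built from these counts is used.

593

Greedily combine the two least-frequent nodes:
s4(15) + s6(16) → 31
31 + s1(33) → 64
s3(40) + s5(49) → 89
64 + 89 → 153
s2(103) + 153 → 256
The encoded length is the sum of every internal node's weight: 31 + 64 + 89 + 153 + 256 = 593 bits.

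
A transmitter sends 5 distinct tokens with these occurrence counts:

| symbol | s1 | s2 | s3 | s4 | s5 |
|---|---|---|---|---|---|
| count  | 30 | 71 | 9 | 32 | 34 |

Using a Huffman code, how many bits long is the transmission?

386

Merge the two smallest weights repeatedly:
merge s3(9) and s1(30): 39
merge s4(32) and s5(34): 66
merge 39 and 66: 105
merge s2(71) and 105: 176
Total encoded bits = sum of merged weights = 39 + 66 + 105 + 176 = 386.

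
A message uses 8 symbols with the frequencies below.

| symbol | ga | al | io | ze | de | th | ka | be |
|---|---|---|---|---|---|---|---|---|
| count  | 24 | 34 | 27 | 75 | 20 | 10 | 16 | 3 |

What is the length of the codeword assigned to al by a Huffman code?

2

Repeatedly merge the two smallest:
combine be(3), th(10) → 13
combine 13, ka(16) → 29
combine de(20), ga(24) → 44
combine io(27), 29 → 56
combine al(34), 44 → 78
combine 56, ze(75) → 131
combine 78, 131 → 209
al's leaf is at depth 2, giving a 2-bit codeword.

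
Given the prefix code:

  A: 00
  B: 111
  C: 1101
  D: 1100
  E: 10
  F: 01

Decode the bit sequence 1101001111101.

CABC

Read left to right; each codeword is recognised as soon as it completes (prefix code):
  1101→C | 00→A | 111→B | 1101→C
Decoded message: CABC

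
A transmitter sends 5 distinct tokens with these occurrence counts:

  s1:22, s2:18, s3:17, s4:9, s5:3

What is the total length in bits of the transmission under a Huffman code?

150

Greedily combine the two least-frequent nodes:
s5(3) + s4(9) → 12
12 + s3(17) → 29
s2(18) + s1(22) → 40
29 + 40 → 69
Each symbol's bit-cost is frequency × depth; summing gives 150 bits (equivalently 12 + 29 + 40 + 69).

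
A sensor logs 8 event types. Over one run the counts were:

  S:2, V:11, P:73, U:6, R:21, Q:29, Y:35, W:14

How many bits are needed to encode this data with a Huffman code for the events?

Build the Huffman tree bottom-up:
combine S(2), U(6) → 8
combine 8, V(11) → 19
combine W(14), 19 → 33
combine R(21), Q(29) → 50
combine 33, Y(35) → 68
combine 50, 68 → 118
combine P(73), 118 → 191
Total encoded bits = sum of merged weights = 8 + 19 + 33 + 50 + 68 + 118 + 191 = 487.

487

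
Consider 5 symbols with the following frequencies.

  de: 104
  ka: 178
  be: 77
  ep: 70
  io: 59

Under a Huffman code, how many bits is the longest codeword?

3

Merge the two lowest-weight nodes at each step:
io(59) + ep(70) → 129
be(77) + de(104) → 181
129 + ka(178) → 307
181 + 307 → 488
The first pair merged (io, ep) ends up deepest, at depth 3.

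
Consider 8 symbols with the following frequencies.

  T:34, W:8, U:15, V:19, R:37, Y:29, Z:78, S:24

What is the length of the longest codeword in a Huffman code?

4

Merge the two lowest-weight nodes at each step:
merge W(8) and U(15): 23
merge V(19) and 23: 42
merge S(24) and Y(29): 53
merge T(34) and R(37): 71
merge 42 and 53: 95
merge 71 and Z(78): 149
merge 95 and 149: 244
The first pair merged (W, U) ends up deepest, at depth 4.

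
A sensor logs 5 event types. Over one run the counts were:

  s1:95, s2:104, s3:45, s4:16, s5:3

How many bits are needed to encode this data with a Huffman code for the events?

505

Build the Huffman tree bottom-up:
s5(3) + s4(16) → 19
19 + s3(45) → 64
64 + s1(95) → 159
s2(104) + 159 → 263
The encoded length is the sum of every internal node's weight: 19 + 64 + 159 + 263 = 505 bits.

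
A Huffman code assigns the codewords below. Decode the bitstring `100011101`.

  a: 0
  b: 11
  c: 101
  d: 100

Read left to right; each codeword is recognised as soon as it completes (prefix code):
  100→d | 0→a | 11→b | 101→c
Decoded message: dabc

dabc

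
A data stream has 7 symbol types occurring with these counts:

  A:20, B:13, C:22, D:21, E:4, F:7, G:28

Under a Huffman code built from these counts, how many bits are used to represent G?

Repeatedly merge the two smallest:
combine E(4), F(7) → 11
combine 11, B(13) → 24
combine A(20), D(21) → 41
combine C(22), 24 → 46
combine G(28), 41 → 69
combine 46, 69 → 115
G's leaf is at depth 2, giving a 2-bit codeword.

2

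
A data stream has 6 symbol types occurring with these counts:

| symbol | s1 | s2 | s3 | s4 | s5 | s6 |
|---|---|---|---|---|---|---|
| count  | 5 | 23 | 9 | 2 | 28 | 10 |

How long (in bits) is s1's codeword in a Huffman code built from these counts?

Repeatedly merge the two smallest:
merge s4(2) and s1(5): 7
merge 7 and s3(9): 16
merge s6(10) and 16: 26
merge s2(23) and 26: 49
merge s5(28) and 49: 77
s1 sits 5 levels below the root, so its codeword is 5 bits.

5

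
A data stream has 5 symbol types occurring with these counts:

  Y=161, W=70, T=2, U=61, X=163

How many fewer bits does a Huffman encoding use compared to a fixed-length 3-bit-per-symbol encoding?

424

Fixed-length: 3 bits × 457 symbols = 1371 bits.
Huffman merges:
T(2) + U(61) → 63
63 + W(70) → 133
133 + Y(161) → 294
X(163) + 294 → 457
Huffman total = 63 + 133 + 294 + 457 = 947 bits.
Saving = 1371 − 947 = 424 bits.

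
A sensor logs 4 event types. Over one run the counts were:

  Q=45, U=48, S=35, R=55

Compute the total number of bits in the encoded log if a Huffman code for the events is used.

366

Merge the two smallest weights repeatedly:
combine S(35), Q(45) → 80
combine U(48), R(55) → 103
combine 80, 103 → 183
The encoded length is the sum of every internal node's weight: 80 + 103 + 183 = 366 bits.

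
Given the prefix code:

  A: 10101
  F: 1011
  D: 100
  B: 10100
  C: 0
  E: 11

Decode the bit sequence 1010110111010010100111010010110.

Read left to right; each codeword is recognised as soon as it completes (prefix code):
  10101→A | 1011→F | 10100→B | 10100→B | 11→E | 10100→B | 1011→F | 0→C
Decoded message: AFBBEBFC

AFBBEBFC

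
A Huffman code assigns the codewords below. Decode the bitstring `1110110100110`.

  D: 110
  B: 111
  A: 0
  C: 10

BADCAD

Read left to right; each codeword is recognised as soon as it completes (prefix code):
  111→B | 0→A | 110→D | 10→C | 0→A | 110→D
Decoded message: BADCAD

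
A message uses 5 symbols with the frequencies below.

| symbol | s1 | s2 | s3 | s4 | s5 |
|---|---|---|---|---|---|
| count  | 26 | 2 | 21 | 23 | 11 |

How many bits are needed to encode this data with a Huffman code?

Greedily combine the two least-frequent nodes:
merge s2(2) and s5(11): 13
merge 13 and s3(21): 34
merge s4(23) and s1(26): 49
merge 34 and 49: 83
The encoded length is the sum of every internal node's weight: 13 + 34 + 49 + 83 = 179 bits.

179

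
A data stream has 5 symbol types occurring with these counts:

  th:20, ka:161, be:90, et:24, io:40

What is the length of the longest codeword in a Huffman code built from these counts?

Merge the two lowest-weight nodes at each step:
combine th(20), et(24) → 44
combine io(40), 44 → 84
combine 84, be(90) → 174
combine ka(161), 174 → 335
The first pair merged (th, et) ends up deepest, at depth 4.

4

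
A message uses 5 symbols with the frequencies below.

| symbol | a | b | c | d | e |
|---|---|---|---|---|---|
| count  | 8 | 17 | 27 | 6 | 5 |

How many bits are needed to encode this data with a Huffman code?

Merge the two smallest weights repeatedly:
e(5) + d(6) → 11
a(8) + 11 → 19
b(17) + 19 → 36
c(27) + 36 → 63
Each symbol's bit-cost is frequency × depth; summing gives 129 bits (equivalently 11 + 19 + 36 + 63).

129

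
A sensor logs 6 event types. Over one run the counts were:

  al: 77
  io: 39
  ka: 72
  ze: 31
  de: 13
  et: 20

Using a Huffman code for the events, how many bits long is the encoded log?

601

Merge the two smallest weights repeatedly:
combine de(13), et(20) → 33
combine ze(31), 33 → 64
combine io(39), 64 → 103
combine ka(72), al(77) → 149
combine 103, 149 → 252
The encoded length is the sum of every internal node's weight: 33 + 64 + 103 + 149 + 252 = 601 bits.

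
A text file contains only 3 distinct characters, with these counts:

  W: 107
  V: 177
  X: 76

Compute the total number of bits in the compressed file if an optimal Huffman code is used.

Greedily combine the two least-frequent nodes:
combine X(76), W(107) → 183
combine V(177), 183 → 360
Total encoded bits = sum of merged weights = 183 + 360 = 543.

543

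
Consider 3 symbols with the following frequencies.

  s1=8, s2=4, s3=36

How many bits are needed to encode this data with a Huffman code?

Greedily combine the two least-frequent nodes:
combine s2(4), s1(8) → 12
combine 12, s3(36) → 48
Each symbol's bit-cost is frequency × depth; summing gives 60 bits (equivalently 12 + 48).

60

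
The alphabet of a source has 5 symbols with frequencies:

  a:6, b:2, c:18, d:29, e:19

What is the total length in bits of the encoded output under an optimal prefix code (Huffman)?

Build the Huffman tree bottom-up:
merge b(2) and a(6): 8
merge 8 and c(18): 26
merge e(19) and 26: 45
merge d(29) and 45: 74
Total encoded bits = sum of merged weights = 8 + 26 + 45 + 74 = 153.

153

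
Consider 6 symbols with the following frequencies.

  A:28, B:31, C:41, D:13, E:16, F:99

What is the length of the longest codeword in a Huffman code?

4

Merge the two lowest-weight nodes at each step:
D(13) + E(16) → 29
A(28) + 29 → 57
B(31) + C(41) → 72
57 + 72 → 129
F(99) + 129 → 228
The first pair merged (D, E) ends up deepest, at depth 4.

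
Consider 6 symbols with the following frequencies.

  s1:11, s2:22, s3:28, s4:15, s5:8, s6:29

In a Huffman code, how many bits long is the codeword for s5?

4

Repeatedly merge the two smallest:
merge s5(8) and s1(11): 19
merge s4(15) and 19: 34
merge s2(22) and s3(28): 50
merge s6(29) and 34: 63
merge 50 and 63: 113
s5 sits 4 levels below the root, so its codeword is 4 bits.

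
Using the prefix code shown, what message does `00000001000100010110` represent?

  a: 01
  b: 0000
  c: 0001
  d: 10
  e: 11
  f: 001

Read left to right; each codeword is recognised as soon as it completes (prefix code):
  0000→b | 0001→c | 0001→c | 0001→c | 01→a | 10→d
Decoded message: bcccad

bcccad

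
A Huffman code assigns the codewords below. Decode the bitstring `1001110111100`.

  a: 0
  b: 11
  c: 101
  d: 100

Read left to right; each codeword is recognised as soon as it completes (prefix code):
  100→d | 11→b | 101→c | 11→b | 100→d
Decoded message: dbcbd

dbcbd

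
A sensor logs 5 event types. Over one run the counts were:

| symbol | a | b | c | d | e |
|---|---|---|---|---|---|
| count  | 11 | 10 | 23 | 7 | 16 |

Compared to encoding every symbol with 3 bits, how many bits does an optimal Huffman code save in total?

Fixed-length: 3 bits × 67 symbols = 201 bits.
Huffman merges:
d(7) + b(10) → 17
a(11) + e(16) → 27
17 + c(23) → 40
27 + 40 → 67
Huffman total = 17 + 27 + 40 + 67 = 151 bits.
Saving = 201 − 151 = 50 bits.

50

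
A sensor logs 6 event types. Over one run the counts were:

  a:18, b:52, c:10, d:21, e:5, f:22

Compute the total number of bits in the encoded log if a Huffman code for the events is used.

Merge the two smallest weights repeatedly:
merge e(5) and c(10): 15
merge 15 and a(18): 33
merge d(21) and f(22): 43
merge 33 and 43: 76
merge b(52) and 76: 128
The encoded length is the sum of every internal node's weight: 15 + 33 + 43 + 76 + 128 = 295 bits.

295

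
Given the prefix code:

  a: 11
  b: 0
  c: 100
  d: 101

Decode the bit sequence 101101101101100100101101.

Read left to right; each codeword is recognised as soon as it completes (prefix code):
  101→d | 101→d | 101→d | 101→d | 100→c | 100→c | 101→d | 101→d
Decoded message: ddddccdd

ddddccdd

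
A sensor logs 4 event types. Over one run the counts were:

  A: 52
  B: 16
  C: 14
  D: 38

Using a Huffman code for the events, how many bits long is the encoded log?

218

Merge the two smallest weights repeatedly:
combine C(14), B(16) → 30
combine 30, D(38) → 68
combine A(52), 68 → 120
The encoded length is the sum of every internal node's weight: 30 + 68 + 120 = 218 bits.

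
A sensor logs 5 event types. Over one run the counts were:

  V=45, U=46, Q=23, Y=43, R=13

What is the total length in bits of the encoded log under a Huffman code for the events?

Build the Huffman tree bottom-up:
R(13) + Q(23) → 36
36 + Y(43) → 79
V(45) + U(46) → 91
79 + 91 → 170
The encoded length is the sum of every internal node's weight: 36 + 79 + 91 + 170 = 376 bits.

376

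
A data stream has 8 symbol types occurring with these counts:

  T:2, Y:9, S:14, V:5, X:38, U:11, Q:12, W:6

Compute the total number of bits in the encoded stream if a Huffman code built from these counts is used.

255

Merge the two smallest weights repeatedly:
T(2) + V(5) → 7
W(6) + 7 → 13
Y(9) + U(11) → 20
Q(12) + 13 → 25
S(14) + 20 → 34
25 + 34 → 59
X(38) + 59 → 97
Each symbol's bit-cost is frequency × depth; summing gives 255 bits (equivalently 7 + 13 + 20 + 25 + 34 + 59 + 97).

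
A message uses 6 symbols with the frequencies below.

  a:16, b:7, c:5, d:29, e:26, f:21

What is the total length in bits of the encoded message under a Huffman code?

Greedily combine the two least-frequent nodes:
combine c(5), b(7) → 12
combine 12, a(16) → 28
combine f(21), e(26) → 47
combine 28, d(29) → 57
combine 47, 57 → 104
Each symbol's bit-cost is frequency × depth; summing gives 248 bits (equivalently 12 + 28 + 47 + 57 + 104).

248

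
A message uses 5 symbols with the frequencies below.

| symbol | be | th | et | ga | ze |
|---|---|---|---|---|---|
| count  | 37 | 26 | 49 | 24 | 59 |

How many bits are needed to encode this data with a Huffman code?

Greedily combine the two least-frequent nodes:
merge ga(24) and th(26): 50
merge be(37) and et(49): 86
merge 50 and ze(59): 109
merge 86 and 109: 195
Each symbol's bit-cost is frequency × depth; summing gives 440 bits (equivalently 50 + 86 + 109 + 195).

440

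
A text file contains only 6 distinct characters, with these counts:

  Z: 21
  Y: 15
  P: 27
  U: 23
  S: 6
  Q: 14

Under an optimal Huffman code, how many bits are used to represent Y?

Huffman merges, smallest pair first:
merge S(6) and Q(14): 20
merge Y(15) and 20: 35
merge Z(21) and U(23): 44
merge P(27) and 35: 62
merge 44 and 62: 106
Y sits 3 levels below the root, so its codeword is 3 bits.

3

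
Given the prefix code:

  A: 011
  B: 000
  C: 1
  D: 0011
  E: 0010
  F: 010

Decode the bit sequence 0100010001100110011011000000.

Read left to right; each codeword is recognised as soon as it completes (prefix code):
  010→F | 0010→E | 0011→D | 0011→D | 0011→D | 011→A | 000→B | 000→B
Decoded message: FEDDDABB

FEDDDABB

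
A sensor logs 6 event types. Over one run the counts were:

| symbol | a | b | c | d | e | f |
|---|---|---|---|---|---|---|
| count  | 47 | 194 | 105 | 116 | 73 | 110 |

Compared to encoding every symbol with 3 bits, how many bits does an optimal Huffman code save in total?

Fixed-length: 3 bits × 645 symbols = 1935 bits.
Huffman merges:
merge a(47) and e(73): 120
merge c(105) and f(110): 215
merge d(116) and 120: 236
merge b(194) and 215: 409
merge 236 and 409: 645
Huffman total = 120 + 215 + 236 + 409 + 645 = 1625 bits.
Saving = 1935 − 1625 = 310 bits.

310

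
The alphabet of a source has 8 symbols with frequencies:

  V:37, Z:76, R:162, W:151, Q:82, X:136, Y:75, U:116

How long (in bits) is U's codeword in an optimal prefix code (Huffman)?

3

Build the tree from the bottom:
combine V(37), Y(75) → 112
combine Z(76), Q(82) → 158
combine 112, U(116) → 228
combine X(136), W(151) → 287
combine 158, R(162) → 320
combine 228, 287 → 515
combine 320, 515 → 835
U's leaf is at depth 3, giving a 3-bit codeword.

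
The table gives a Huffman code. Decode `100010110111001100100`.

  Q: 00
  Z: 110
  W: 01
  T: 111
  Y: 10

YQYZTQZWQ

Read left to right; each codeword is recognised as soon as it completes (prefix code):
  10→Y | 00→Q | 10→Y | 110→Z | 111→T | 00→Q | 110→Z | 01→W | 00→Q
Decoded message: YQYZTQZWQ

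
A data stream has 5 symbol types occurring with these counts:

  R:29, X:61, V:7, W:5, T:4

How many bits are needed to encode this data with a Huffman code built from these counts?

176

Build the Huffman tree bottom-up:
combine T(4), W(5) → 9
combine V(7), 9 → 16
combine 16, R(29) → 45
combine 45, X(61) → 106
The encoded length is the sum of every internal node's weight: 9 + 16 + 45 + 106 = 176 bits.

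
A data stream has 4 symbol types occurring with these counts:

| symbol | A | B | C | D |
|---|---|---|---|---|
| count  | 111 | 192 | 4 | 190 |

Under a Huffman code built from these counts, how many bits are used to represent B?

Huffman merges, smallest pair first:
combine C(4), A(111) → 115
combine 115, D(190) → 305
combine B(192), 305 → 497
B sits one level below the root: a 1-bit codeword.

1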